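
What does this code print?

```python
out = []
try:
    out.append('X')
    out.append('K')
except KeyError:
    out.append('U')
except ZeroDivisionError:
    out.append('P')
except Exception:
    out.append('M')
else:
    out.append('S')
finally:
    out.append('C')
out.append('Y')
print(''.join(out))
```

Execution trace: 'X' (try body) → 'K' (try body, no exception) → 'S' (else) → 'C' (finally) → 'Y' (after the try/except). Output: XKSCY

Answer: XKSCY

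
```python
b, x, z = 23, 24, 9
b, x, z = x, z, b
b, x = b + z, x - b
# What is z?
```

Trace:
`b, x, z = 23, 24, 9` → b = 23; x = 24; z = 9
`b, x, z = x, z, b` → b = 24; x = 9; z = 23
`b, x = b + z, x - b` → b = 47; x = -15
So z = 23

Answer: 23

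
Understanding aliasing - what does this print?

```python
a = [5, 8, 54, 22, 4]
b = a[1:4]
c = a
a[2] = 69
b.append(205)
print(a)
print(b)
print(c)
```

Key concept: slice vs alias.
Step by step:
`a = [5, 8, 54, 22, 4]` → a = [5, 8, 54, 22, 4]
`b = a[1:4]` → b = [8, 54, 22]
`c = a` → c = [5, 8, 54, 22, 4] (same object as a)
`a[2] = 69` → a = [5, 8, 69, 22, 4] (same object as c); c = [5, 8, 69, 22, 4] (same object as a)
`b.append(205)` → b = [8, 54, 22, 205]
`print(a)` → prints [5, 8, 69, 22, 4]
`print(b)` → prints [8, 54, 22, 205]
`print(c)` → prints [5, 8, 69, 22, 4]

Answer:
[5, 8, 69, 22, 4]
[8, 54, 22, 205]
[5, 8, 69, 22, 4]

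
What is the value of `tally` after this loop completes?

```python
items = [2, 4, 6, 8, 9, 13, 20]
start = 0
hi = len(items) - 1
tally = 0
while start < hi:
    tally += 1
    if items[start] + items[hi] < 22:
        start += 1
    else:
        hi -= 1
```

Steps to find pair summing to 22
`tally` takes the values: 0 → 1 → 2 → 3 → 4 → 5 → 6

Answer: 6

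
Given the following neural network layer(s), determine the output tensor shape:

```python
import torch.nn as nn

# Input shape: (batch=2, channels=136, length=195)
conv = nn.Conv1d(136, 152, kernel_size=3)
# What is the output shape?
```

Input: (2, 136, 195) -> Output: (2, 152, 193)

Answer: (2, 152, 193)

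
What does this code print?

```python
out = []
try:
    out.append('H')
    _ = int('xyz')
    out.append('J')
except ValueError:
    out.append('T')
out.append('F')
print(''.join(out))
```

Execution trace: 'H' (try body) → 'T' (except ValueError) → 'F' (after the try/except). Output: HTF

Answer: HTF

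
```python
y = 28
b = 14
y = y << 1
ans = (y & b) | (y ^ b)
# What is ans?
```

Trace:
`y = 28` → y = 28
`b = 14` → b = 14
`y = y << 1` → y = 56
`ans = (y & b) | (y ^ b)` → ans = 62
So ans = 62

Answer: 62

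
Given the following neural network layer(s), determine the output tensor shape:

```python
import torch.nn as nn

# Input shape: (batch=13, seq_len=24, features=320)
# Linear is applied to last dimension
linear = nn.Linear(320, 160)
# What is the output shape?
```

Input: (13, 24, 320) -> Output: (13, 24, 160)

Answer: (13, 24, 160)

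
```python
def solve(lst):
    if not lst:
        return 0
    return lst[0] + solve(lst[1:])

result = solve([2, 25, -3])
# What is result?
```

2 + 25 + (-3) + 0 = 24

Answer: 24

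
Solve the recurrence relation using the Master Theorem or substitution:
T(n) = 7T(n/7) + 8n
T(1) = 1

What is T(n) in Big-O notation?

By Master Theorem: a=7, b=7, f(n)=8n. Since log_7(7) = 1 and f(n) = Θ(n^1), Case 2 applies. T(n) = O(n log n).

Answer: O(n log n)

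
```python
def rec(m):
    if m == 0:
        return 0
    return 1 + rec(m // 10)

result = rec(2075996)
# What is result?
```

Count of digits of 2075996: 7

Answer: 7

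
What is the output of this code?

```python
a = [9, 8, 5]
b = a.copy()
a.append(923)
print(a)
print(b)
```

Key concept: list.copy() creates independent copy.
Step by step:
`a = [9, 8, 5]` → a = [9, 8, 5]
`b = a.copy()` → b = [9, 8, 5]
`a.append(923)` → a = [9, 8, 5, 923]
`print(a)` → prints [9, 8, 5, 923]
`print(b)` → prints [9, 8, 5]

Answer:
[9, 8, 5, 923]
[9, 8, 5]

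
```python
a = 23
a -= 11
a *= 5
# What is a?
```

Trace:
`a = 23` → a = 23
`a -= 11` → a = 12
`a *= 5` → a = 60
So a = 60

Answer: 60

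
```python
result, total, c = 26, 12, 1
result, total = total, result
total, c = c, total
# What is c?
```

Trace:
`result, total, c = 26, 12, 1` → result = 26; total = 12; c = 1
`result, total = total, result` → result = 12; total = 26
`total, c = c, total` → total = 1; c = 26
So c = 26

Answer: 26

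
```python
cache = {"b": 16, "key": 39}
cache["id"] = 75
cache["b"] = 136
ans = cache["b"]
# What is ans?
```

Trace:
`cache = {"b": 16, "key": 39}` → cache = {'b': 16, 'key': 39}
`cache["id"] = 75` → cache = {'b': 16, 'key': 39, 'id': 75}
`cache["b"] = 136` → cache = {'b': 136, 'key': 39, 'id': 75}
`ans = cache["b"]` → ans = 136
So ans = 136

Answer: 136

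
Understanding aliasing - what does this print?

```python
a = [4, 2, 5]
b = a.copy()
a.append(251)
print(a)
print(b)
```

Key concept: list.copy() creates independent copy.
Step by step:
`a = [4, 2, 5]` → a = [4, 2, 5]
`b = a.copy()` → b = [4, 2, 5]
`a.append(251)` → a = [4, 2, 5, 251]
`print(a)` → prints [4, 2, 5, 251]
`print(b)` → prints [4, 2, 5]

Answer:
[4, 2, 5, 251]
[4, 2, 5]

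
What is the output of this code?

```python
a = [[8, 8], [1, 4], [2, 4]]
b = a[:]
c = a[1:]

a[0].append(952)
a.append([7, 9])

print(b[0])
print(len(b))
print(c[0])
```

Key concept: slice with nested mutation.
Step by step:
`a = [[8, 8], [1, 4], [2, 4]]` → a = [[8, 8], [1, 4], [2, 4]]
`b = a[:]` → b = [[8, 8], [1, 4], [2, 4]]
`c = a[1:]` → c = [[1, 4], [2, 4]]
`a[0].append(952)` → a = [[8, 8, 952], [1, 4], [2, 4]]; b = [[8, 8, 952], [1, 4], [2, 4]]
`a.append([7, 9])` → a = [[8, 8, 952], [1, 4], [2, 4], [7, 9]]
`print(b[0])` → prints [8, 8, 952]
`print(len(b))` → prints 3
`print(c[0])` → prints [1, 4]

Answer:
[8, 8, 952]
3
[1, 4]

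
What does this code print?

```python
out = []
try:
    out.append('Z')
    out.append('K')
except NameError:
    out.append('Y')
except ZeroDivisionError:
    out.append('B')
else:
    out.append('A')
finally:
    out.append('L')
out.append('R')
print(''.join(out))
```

Execution trace: 'Z' (try body) → 'K' (try body, no exception) → 'A' (else) → 'L' (finally) → 'R' (after the try/except). Output: ZKALR

Answer: ZKALR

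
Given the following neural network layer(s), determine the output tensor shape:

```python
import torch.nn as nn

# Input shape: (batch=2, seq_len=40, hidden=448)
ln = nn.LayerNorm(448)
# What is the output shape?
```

Input: (2, 40, 448) -> Output: (2, 40, 448)

Answer: (2, 40, 448)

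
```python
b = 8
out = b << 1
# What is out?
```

Trace:
`b = 8` → b = 8
`out = b << 1` → out = 16
So out = 16

Answer: 16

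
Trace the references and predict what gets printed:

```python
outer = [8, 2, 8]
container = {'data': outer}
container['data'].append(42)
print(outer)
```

Key concept: dict holds reference to list.
Step by step:
`outer = [8, 2, 8]` → outer = [8, 2, 8]
`container = {'data': outer}` → container = {'data': [8, 2, 8]}
`container['data'].append(42)` → outer = [8, 2, 8, 42]; container = {'data': [8, 2, 8, 42]}
`print(outer)` → prints [8, 2, 8, 42]

Answer: [8, 2, 8, 42]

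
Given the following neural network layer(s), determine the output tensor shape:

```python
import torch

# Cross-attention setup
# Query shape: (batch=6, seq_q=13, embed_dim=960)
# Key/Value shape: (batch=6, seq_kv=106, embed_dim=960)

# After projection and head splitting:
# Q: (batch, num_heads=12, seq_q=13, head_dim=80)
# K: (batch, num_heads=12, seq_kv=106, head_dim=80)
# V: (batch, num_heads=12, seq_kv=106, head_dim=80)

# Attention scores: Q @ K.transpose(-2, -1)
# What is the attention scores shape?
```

Input: (6, 13, 960) -> Output: (6, 12, 13, 106)

Answer: (6, 12, 13, 106)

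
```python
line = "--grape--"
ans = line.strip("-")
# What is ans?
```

Trace:
`line = "--grape--"` → line = '--grape--'
`ans = line.strip("-")` → ans = 'grape'
So ans = 'grape'

Answer: 'grape'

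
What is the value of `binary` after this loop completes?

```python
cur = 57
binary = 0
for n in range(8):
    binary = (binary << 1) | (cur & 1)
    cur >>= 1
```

Reverse lowest 8 bits of 57
`binary` takes the values: 0 → 1 → 2 → 4 → 9 → 19 → 39 → 78 → 156

Answer: 156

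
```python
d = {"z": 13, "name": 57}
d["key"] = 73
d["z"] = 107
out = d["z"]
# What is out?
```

Trace:
`d = {"z": 13, "name": 57}` → d = {'z': 13, 'name': 57}
`d["key"] = 73` → d = {'z': 13, 'name': 57, 'key': 73}
`d["z"] = 107` → d = {'z': 107, 'name': 57, 'key': 73}
`out = d["z"]` → out = 107
So out = 107

Answer: 107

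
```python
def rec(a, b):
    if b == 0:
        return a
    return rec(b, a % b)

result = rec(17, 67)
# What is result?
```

rec(17, 67) -> rec(67, 17) -> rec(17, 16) -> rec(16, 1) -> rec(1, 0) -> 1

Answer: 1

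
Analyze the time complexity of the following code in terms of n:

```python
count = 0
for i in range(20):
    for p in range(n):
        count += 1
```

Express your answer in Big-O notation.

Each loop level contributes: 1 × n. Multiplying the contributions gives O(n).

Answer: O(n)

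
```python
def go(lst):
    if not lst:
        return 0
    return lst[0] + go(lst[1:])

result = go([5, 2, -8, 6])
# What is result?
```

5 + 2 + (-8) + 6 + 0 = 5

Answer: 5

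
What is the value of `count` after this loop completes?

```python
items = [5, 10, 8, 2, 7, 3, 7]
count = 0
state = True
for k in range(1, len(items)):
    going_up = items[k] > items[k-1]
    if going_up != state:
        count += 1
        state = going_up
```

Count direction changes in [5, 10, 8, 2, 7, 3, 7]
`count` takes the values: 0 → 1 → 2 → 3 → 4

Answer: 4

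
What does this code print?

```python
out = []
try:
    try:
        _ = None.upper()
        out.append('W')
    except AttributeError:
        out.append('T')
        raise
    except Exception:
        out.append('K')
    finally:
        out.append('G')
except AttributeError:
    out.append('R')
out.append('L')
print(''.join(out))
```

Execution trace: 'T' (inner except AttributeError) → 'G' (inner finally) → 'R' (outer except AttributeError) → 'L' (after the try/except). Output: TGRL

Answer: TGRL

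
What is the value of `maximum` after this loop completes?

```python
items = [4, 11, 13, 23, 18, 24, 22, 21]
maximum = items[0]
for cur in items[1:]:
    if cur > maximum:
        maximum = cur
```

Maximum of [4, 11, 13, 23, 18, 24, 22, 21]
`maximum` takes the values: 4 → 11 → 13 → 23 → 24

Answer: 24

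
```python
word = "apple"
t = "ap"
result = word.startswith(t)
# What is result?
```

Trace:
`word = "apple"` → word = 'apple'
`t = "ap"` → t = 'ap'
`result = word.startswith(t)` → result = True
So result = True

Answer: True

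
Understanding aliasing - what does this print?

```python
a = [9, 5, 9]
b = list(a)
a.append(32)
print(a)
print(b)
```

Key concept: list() constructor creates copy.
Step by step:
`a = [9, 5, 9]` → a = [9, 5, 9]
`b = list(a)` → b = [9, 5, 9]
`a.append(32)` → a = [9, 5, 9, 32]
`print(a)` → prints [9, 5, 9, 32]
`print(b)` → prints [9, 5, 9]

Answer:
[9, 5, 9, 32]
[9, 5, 9]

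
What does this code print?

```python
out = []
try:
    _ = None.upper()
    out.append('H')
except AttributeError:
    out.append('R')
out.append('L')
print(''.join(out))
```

Execution trace: 'R' (except AttributeError) → 'L' (after the try/except). Output: RL

Answer: RL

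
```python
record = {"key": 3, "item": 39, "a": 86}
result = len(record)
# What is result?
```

Trace:
`record = {"key": 3, "item": 39, "a": 86}` → record = {'key': 3, 'item': 39, 'a': 86}
`result = len(record)` → result = 3
So result = 3

Answer: 3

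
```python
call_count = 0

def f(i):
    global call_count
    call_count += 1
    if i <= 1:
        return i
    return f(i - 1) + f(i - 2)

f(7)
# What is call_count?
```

Calls(i) = 1 + Calls(i-1) + Calls(i-2); Calls(0)=Calls(1)=1. For i=7 this gives 41.

Answer: 41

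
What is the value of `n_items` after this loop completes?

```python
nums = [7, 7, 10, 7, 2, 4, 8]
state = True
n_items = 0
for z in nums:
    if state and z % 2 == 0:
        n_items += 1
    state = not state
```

Count even values at even positions
`n_items` takes the values: 0 → 1 → 2 → 3

Answer: 3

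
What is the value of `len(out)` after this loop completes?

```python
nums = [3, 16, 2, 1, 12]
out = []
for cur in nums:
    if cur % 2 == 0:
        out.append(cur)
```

Count even numbers in [3, 16, 2, 1, 12]
`out` takes the values: [] → [16] → [16, 2] → [16, 2, 12]
So `len(out)` = 3

Answer: 3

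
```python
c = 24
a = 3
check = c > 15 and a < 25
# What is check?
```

Trace:
`c = 24` → c = 24
`a = 3` → a = 3
`check = c > 15 and a < 25` → check = True
So check = True

Answer: True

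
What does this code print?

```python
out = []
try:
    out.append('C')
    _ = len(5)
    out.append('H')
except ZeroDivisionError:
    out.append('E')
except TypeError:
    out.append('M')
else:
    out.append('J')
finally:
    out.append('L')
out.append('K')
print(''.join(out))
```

Execution trace: 'C' (try body) → 'M' (except TypeError) → 'L' (finally) → 'K' (after the try/except). Output: CMLK

Answer: CMLK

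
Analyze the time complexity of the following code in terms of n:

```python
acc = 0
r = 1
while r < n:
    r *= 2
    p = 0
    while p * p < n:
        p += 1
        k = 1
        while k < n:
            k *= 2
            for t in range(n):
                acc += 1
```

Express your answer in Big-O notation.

Each loop level contributes: log n × √n × log n × n. Multiplying the contributions gives O(n√n log² n).

Answer: O(n√n log² n)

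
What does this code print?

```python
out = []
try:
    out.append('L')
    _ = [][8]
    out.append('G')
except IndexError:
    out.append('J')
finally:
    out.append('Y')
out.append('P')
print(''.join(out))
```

Execution trace: 'L' (try body) → 'J' (except IndexError) → 'Y' (finally) → 'P' (after the try/except). Output: LJYP

Answer: LJYP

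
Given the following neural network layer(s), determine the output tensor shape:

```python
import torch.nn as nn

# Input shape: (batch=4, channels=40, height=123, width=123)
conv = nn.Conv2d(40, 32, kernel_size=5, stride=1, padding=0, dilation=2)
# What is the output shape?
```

Input: (4, 40, 123, 123) -> Output: (4, 32, 115, 115)

Answer: (4, 32, 115, 115)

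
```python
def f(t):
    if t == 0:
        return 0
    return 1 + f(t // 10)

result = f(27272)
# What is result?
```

Count of digits of 27272: 5

Answer: 5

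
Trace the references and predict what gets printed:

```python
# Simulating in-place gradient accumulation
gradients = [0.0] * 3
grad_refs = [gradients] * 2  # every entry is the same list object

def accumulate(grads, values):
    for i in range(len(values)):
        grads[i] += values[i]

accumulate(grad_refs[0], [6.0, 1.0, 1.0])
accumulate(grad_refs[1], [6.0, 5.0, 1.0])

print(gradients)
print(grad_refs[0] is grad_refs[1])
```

Key concept: gradient accumulation aliasing.
Step by step:
`gradients = [0.0] * 3` → gradients = [0.0, 0.0, 0.0]
`grad_refs = [gradients] * 2` → grad_refs = [[0.0, 0.0, 0.0], [0.0, 0.0, 0.0]]
`accumulate(grad_refs[0], [6.0, 1.0, 1.0])` → gradients = [6.0, 1.0, 1.0]; grad_refs = [[6.0, 1.0, 1.0], [6.0, 1.0, 1.0]]
`accumulate(grad_refs[1], [6.0, 5.0, 1.0])` → gradients = [12.0, 6.0, 2.0]; grad_refs = [[12.0, 6.0, 2.0], [12.0, 6.0, 2.0]]
`print(gradients)` → prints [12.0, 6.0, 2.0]
`print(grad_refs[0] is grad_refs[1])` → prints True

Answer:
[12.0, 6.0, 2.0]
True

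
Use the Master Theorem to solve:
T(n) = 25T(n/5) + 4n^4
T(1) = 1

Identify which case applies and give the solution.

a=25, b=5, f(n)=4n^4. log_5(25) = 2. Since c=4 > 2 and the regularity condition holds (25(n/5)^4 = (25/5^4)n^4 with 25/5^4 < 1), Case 3 applies: T(n) = Θ(f(n)) = O(n^4).

Answer: O(n^4) - Case 3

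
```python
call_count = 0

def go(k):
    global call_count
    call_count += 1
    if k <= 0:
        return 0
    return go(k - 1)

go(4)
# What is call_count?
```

Linear recursion stepping by 1: 5 calls from k=4 down to ≤0.

Answer: 5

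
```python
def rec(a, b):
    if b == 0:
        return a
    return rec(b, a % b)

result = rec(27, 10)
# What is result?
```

rec(27, 10) -> rec(10, 7) -> rec(7, 3) -> rec(3, 1) -> rec(1, 0) -> 1

Answer: 1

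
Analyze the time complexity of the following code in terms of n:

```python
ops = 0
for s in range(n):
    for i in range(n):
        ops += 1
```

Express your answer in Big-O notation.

Each loop level contributes: n × n. Multiplying the contributions gives O(n^2).

Answer: O(n^2)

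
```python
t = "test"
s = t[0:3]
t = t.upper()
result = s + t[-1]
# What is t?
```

Trace:
`t = "test"` → t = 'test'
`s = t[0:3]` → s = 'tes'
`t = t.upper()` → t = 'TEST'
`result = s + t[-1]` → result = 'tesT'
So t = 'TEST'

Answer: 'TEST'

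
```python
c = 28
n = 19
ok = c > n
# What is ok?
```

Trace:
`c = 28` → c = 28
`n = 19` → n = 19
`ok = c > n` → ok = True
So ok = True

Answer: True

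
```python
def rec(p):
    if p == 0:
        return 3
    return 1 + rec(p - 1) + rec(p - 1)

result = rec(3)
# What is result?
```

rec(p) = 1 + 2·rec(p-1), rec(0)=3. Closed form: (3+1)·2^3 - 1 = 31.

Answer: 31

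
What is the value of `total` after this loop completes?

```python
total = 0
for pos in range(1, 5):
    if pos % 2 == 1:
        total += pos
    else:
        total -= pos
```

Add odd, subtract even
`total` takes the values: 0 → 1 → -1 → 2 → -2

Answer: -2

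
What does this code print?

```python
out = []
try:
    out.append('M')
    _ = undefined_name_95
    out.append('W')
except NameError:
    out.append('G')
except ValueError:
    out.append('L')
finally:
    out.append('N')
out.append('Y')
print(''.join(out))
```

Execution trace: 'M' (try body) → 'G' (except NameError) → 'N' (finally) → 'Y' (after the try/except). Output: MGNY

Answer: MGNY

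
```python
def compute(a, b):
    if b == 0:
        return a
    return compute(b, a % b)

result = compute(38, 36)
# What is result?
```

compute(38, 36) -> compute(36, 2) -> compute(2, 0) -> 2

Answer: 2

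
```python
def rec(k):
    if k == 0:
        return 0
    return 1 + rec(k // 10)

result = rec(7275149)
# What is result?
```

Count of digits of 7275149: 7

Answer: 7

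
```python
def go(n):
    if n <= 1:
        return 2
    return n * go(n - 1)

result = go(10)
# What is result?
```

go(10) = 10 * 9 * 8 * 7 * 6 * 5 * 4 * 3 * 2 * 2 = 7257600

Answer: 7257600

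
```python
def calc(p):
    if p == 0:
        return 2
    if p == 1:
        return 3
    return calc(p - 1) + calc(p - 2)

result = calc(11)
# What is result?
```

Build up from base cases: calc(0)=2, calc(1)=3, calc(2)=5, calc(3)=8, calc(4)=13, calc(5)=21, calc(6)=34, ..., calc(11)=377

Answer: 377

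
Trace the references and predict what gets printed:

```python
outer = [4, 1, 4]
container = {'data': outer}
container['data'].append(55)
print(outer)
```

Key concept: dict holds reference to list.
Step by step:
`outer = [4, 1, 4]` → outer = [4, 1, 4]
`container = {'data': outer}` → container = {'data': [4, 1, 4]}
`container['data'].append(55)` → outer = [4, 1, 4, 55]; container = {'data': [4, 1, 4, 55]}
`print(outer)` → prints [4, 1, 4, 55]

Answer: [4, 1, 4, 55]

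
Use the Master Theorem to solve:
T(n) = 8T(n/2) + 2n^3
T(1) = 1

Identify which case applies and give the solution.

a=8, b=2, f(n)=2n^3. log_2(8) = 3. Since c=3 = 3, Case 2 applies: T(n) = Θ(n^log_b(a) · log n) = O(n^3 log n).

Answer: O(n^3 log n) - Case 2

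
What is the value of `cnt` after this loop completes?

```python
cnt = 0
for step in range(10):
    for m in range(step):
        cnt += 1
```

Triangle number: 0+1+2+...+9
`cnt` takes the values: 0 → 1 → 2 → 3 → 4 → 5 → 6 → 7 → 8 → 9 → 10 → 11 → 12 → 13 → 14 → 15 → 16 → 17 → 18 → 19 → 20 → 21 → 22 → 23 → 24 → 25 → 26 → 27 → 28 → 29 → … → 41 → 42 → 43 → 44 → 45

Answer: 45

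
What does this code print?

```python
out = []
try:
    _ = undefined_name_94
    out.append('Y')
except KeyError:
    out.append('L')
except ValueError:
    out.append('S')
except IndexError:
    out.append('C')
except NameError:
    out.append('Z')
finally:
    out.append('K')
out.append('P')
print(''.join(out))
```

Execution trace: 'Z' (except NameError) → 'K' (finally) → 'P' (after the try/except). Output: ZKP

Answer: ZKP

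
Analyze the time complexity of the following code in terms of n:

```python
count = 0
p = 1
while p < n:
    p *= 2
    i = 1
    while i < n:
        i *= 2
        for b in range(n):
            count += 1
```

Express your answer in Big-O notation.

Each loop level contributes: log n × log n × n. Multiplying the contributions gives O(n log² n).

Answer: O(n log² n)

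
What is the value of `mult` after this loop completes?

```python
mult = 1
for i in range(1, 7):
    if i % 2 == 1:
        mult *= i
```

Product of odd numbers 1 to 6
`mult` takes the values: 1 → 3 → 15

Answer: 15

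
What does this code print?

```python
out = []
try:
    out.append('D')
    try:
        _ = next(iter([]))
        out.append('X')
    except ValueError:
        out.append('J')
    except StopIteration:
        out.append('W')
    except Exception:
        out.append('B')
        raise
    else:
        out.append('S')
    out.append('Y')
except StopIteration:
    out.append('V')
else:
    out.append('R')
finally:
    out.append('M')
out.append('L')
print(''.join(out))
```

Execution trace: 'D' (try body) → 'W' (inner except StopIteration) → 'Y' (try body, no exception) → 'R' (else) → 'M' (finally) → 'L' (after the try/except). Output: DWYRML

Answer: DWYRML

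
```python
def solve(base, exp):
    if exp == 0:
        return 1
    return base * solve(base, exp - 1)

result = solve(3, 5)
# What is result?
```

solve(3, 5) = 3 * 3 * 3 * 3 * 3 = 243

Answer: 243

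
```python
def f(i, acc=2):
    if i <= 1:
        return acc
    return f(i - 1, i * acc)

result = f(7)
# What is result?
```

Accumulator trace (n, acc): (7, 2) -> (6, 14) -> (5, 84) -> (4, 420) -> (3, 1680) -> (2, 5040) -> (1, 10080) -> return 10080

Answer: 10080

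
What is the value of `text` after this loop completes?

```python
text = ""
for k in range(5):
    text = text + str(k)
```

Concatenate digits 0 to 4
`text` takes the values: "" → "0" → "01" → "012" → "0123" → "01234"

Answer: "01234"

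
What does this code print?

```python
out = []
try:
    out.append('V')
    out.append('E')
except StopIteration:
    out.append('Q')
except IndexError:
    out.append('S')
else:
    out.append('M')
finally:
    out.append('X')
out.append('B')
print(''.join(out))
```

Execution trace: 'V' (try body) → 'E' (try body, no exception) → 'M' (else) → 'X' (finally) → 'B' (after the try/except). Output: VEMXB

Answer: VEMXB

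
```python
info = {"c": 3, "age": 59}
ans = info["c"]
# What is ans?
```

Trace:
`info = {"c": 3, "age": 59}` → info = {'c': 3, 'age': 59}
`ans = info["c"]` → ans = 3
So ans = 3

Answer: 3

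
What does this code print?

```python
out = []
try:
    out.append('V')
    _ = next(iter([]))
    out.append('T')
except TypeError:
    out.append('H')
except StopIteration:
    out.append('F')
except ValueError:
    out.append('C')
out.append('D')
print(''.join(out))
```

Execution trace: 'V' (try body) → 'F' (except StopIteration) → 'D' (after the try/except). Output: VFD

Answer: VFD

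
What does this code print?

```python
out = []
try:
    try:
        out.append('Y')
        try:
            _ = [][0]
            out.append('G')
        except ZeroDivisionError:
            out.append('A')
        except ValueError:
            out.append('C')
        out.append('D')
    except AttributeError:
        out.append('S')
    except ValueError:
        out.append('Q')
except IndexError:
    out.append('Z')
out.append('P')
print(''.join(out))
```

Execution trace: 'Y' (try body) → 'Z' (outer except IndexError) → 'P' (after the try/except). Output: YZP

Answer: YZP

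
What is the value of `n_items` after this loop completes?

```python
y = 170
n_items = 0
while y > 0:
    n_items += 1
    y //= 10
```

Count digits by repeated division by 10
`n_items` takes the values: 0 → 1 → 2 → 3

Answer: 3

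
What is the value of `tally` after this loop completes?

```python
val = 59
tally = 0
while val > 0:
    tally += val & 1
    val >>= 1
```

Count set bits in 59 (binary: 0b111011)
`tally` takes the values: 0 → 1 → 2 → 3 → 4 → 5

Answer: 5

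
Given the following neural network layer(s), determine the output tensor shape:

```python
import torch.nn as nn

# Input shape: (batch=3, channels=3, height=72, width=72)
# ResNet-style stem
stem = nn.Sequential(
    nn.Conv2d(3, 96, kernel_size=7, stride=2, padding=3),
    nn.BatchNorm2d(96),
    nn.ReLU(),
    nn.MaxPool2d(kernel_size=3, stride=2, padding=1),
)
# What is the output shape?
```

Input: (3, 3, 72, 72) -> after Conv2d 7x7 stride=2: (3, 96, 36, 36) -> Output: (3, 96, 18, 18)

Answer: (3, 96, 18, 18)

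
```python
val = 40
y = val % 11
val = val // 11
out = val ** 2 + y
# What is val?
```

Trace:
`val = 40` → val = 40
`y = val % 11` → y = 7
`val = val // 11` → val = 3
`out = val ** 2 + y` → out = 16
So val = 3

Answer: 3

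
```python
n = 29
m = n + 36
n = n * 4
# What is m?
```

Trace:
`n = 29` → n = 29
`m = n + 36` → m = 65
`n = n * 4` → n = 116
So m = 65

Answer: 65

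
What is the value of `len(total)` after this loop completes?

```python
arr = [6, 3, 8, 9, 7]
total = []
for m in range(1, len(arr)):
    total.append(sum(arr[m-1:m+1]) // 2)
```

Number of 2-element averages
`total` takes the values: [] → [4] → [4, 5] → [4, 5, 8] → [4, 5, 8, 8]
So `len(total)` = 4

Answer: 4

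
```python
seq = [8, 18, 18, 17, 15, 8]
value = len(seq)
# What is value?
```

Trace:
`seq = [8, 18, 18, 17, 15, 8]` → seq = [8, 18, 18, 17, 15, 8]
`value = len(seq)` → value = 6
So value = 6

Answer: 6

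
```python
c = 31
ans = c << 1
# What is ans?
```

Trace:
`c = 31` → c = 31
`ans = c << 1` → ans = 62
So ans = 62

Answer: 62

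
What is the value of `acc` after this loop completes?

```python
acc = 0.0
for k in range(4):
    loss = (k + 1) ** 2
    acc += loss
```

Sum of squared losses 1² + 2² + ... + 4²
`acc` takes the values: 0.0 → 1.0 → 5.0 → 14.0 → 30.0

Answer: 30.0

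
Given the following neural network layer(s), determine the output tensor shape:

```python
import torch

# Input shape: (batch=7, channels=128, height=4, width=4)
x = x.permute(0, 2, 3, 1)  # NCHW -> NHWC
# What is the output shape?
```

Input: (7, 128, 4, 4) -> Output: (7, 4, 4, 128)

Answer: (7, 4, 4, 128)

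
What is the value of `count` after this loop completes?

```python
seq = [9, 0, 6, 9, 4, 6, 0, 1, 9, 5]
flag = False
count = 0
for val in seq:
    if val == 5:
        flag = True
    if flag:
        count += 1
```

Count elements after first 5 in [9, 0, 6, 9, 4, 6, 0, 1, 9, 5]
`count` takes the values: 0 → 1

Answer: 1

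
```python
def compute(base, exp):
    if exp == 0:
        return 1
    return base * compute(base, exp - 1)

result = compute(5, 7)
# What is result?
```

compute(5, 7) = 5 * 5 * 5 * 5 * 5 * 5 * 5 = 78125

Answer: 78125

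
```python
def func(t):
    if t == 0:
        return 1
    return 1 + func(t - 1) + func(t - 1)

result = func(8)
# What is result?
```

func(t) = 1 + 2·func(t-1), func(0)=1. Closed form: (1+1)·2^8 - 1 = 511.

Answer: 511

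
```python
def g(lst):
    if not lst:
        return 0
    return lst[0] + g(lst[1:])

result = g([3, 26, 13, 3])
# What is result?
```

3 + 26 + 13 + 3 + 0 = 45

Answer: 45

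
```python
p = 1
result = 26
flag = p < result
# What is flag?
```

Trace:
`p = 1` → p = 1
`result = 26` → result = 26
`flag = p < result` → flag = True
So flag = True

Answer: True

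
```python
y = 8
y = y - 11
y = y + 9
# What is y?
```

Trace:
`y = 8` → y = 8
`y = y - 11` → y = -3
`y = y + 9` → y = 6
So y = 6

Answer: 6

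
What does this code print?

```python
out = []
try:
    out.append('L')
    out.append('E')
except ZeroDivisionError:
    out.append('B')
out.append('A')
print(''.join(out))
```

Execution trace: 'L' (try body) → 'E' (try body, no exception) → 'A' (after the try/except). Output: LEA

Answer: LEA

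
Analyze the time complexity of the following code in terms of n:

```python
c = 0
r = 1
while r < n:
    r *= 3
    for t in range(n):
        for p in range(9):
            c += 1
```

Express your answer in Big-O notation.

Each loop level contributes: log n × n × 1. Multiplying the contributions gives O(n log n).

Answer: O(n log n)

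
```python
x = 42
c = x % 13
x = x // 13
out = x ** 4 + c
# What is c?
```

Trace:
`x = 42` → x = 42
`c = x % 13` → c = 3
`x = x // 13` → x = 3
`out = x ** 4 + c` → out = 84
So c = 3

Answer: 3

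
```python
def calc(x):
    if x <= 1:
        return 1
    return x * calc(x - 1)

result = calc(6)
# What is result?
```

calc(6) = 6 * 5 * 4 * 3 * 2 * 1 = 720

Answer: 720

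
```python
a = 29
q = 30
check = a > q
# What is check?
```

Trace:
`a = 29` → a = 29
`q = 30` → q = 30
`check = a > q` → check = False
So check = False

Answer: False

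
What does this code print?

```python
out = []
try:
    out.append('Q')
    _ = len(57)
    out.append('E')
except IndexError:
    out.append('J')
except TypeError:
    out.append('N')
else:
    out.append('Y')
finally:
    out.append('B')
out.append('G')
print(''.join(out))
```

Execution trace: 'Q' (try body) → 'N' (except TypeError) → 'B' (finally) → 'G' (after the try/except). Output: QNBG

Answer: QNBG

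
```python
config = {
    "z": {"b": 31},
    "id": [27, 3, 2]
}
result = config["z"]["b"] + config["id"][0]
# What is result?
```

Trace:
`config = { ...` → config = {'z': {'b': 31}, 'id': [27, 3, 2]}
`result = config["z"]["b"] + config["id"][0]` → result = 58
So result = 58

Answer: 58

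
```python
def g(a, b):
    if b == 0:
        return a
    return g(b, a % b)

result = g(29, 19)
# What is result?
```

g(29, 19) -> g(19, 10) -> g(10, 9) -> g(9, 1) -> g(1, 0) -> 1

Answer: 1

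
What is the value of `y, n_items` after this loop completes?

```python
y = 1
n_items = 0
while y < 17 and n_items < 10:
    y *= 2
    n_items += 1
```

Double until >= 17 or 10 iterations
`y, n_items` takes the values: (1, 0) → (2, 0) → (2, 1) → (4, 1) → (4, 2) → (8, 2) → (8, 3) → (16, 3) → (16, 4) → (32, 4) → (32, 5)

Answer: 32, 5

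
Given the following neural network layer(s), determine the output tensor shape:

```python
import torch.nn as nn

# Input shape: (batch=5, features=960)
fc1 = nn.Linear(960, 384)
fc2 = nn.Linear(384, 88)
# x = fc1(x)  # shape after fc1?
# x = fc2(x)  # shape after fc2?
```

Input: (5, 960) -> after fc1: (5, 384) -> Output: (5, 88)

Answer: (5, 88)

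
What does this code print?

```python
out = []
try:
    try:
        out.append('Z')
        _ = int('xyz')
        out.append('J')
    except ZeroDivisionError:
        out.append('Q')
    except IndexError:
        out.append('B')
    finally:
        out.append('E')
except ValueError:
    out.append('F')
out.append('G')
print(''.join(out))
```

Execution trace: 'Z' (try body) → 'E' (finally) → 'F' (outer except ValueError) → 'G' (after the try/except). Output: ZEFG

Answer: ZEFG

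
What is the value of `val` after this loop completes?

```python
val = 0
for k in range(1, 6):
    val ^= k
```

XOR of 1 to 5
`val` takes the values: 0 → 1 → 3 → 0 → 4 → 1

Answer: 1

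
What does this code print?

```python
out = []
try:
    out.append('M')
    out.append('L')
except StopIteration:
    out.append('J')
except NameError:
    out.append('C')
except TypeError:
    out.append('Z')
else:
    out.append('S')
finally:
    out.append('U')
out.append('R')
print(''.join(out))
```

Execution trace: 'M' (try body) → 'L' (try body, no exception) → 'S' (else) → 'U' (finally) → 'R' (after the try/except). Output: MLSUR

Answer: MLSUR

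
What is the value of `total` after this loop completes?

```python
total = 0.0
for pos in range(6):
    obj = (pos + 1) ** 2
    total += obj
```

Sum of squared losses 1² + 2² + ... + 6²
`total` takes the values: 0.0 → 1.0 → 5.0 → 14.0 → 30.0 → 55.0 → 91.0

Answer: 91.0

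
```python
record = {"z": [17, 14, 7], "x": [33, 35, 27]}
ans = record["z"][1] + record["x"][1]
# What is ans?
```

Trace:
`record = {"z": [17, 14, 7], "x": [33, 35, 27]}` → record = {'z': [17, 14, 7], 'x': [33, 35, 27]}
`ans = record["z"][1] + record["x"][1]` → ans = 49
So ans = 49

Answer: 49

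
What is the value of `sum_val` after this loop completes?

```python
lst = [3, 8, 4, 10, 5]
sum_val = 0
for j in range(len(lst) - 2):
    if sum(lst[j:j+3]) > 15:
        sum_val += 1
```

Count windows with sum > 15
`sum_val` takes the values: 0 → 1 → 2

Answer: 2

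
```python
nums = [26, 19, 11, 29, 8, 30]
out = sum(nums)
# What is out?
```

Trace:
`nums = [26, 19, 11, 29, 8, 30]` → nums = [26, 19, 11, 29, 8, 30]
`out = sum(nums)` → out = 123
So out = 123

Answer: 123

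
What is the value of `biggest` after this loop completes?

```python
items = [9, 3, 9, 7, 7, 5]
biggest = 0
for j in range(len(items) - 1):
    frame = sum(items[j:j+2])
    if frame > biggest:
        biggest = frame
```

Max sum of 2-element window in [9, 3, 9, 7, 7, 5]
`biggest` takes the values: 0 → 12 → 16

Answer: 16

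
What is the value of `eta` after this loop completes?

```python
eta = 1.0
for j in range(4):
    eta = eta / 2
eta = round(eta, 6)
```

Halving LR 4 times: 1 / 2^4
`eta` takes the values: 1.0 → 0.5 → 0.25 → 0.125 → 0.0625

Answer: 0.0625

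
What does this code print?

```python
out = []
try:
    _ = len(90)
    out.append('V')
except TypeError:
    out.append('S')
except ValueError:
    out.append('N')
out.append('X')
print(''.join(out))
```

Execution trace: 'S' (except TypeError) → 'X' (after the try/except). Output: SX

Answer: SX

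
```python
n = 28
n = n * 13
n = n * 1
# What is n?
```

Trace:
`n = 28` → n = 28
`n = n * 13` → n = 364
`n = n * 1` → n = 364
So n = 364

Answer: 364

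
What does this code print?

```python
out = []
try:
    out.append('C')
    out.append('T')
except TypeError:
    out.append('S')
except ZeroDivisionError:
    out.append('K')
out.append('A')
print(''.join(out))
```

Execution trace: 'C' (try body) → 'T' (try body, no exception) → 'A' (after the try/except). Output: CTA

Answer: CTA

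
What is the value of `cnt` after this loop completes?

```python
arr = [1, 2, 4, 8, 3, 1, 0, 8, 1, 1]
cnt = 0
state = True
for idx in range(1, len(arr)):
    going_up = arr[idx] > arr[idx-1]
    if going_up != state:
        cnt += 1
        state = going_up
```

Count direction changes in [1, 2, 4, 8, 3, 1, 0, 8, 1, 1]
`cnt` takes the values: 0 → 1 → 2 → 3

Answer: 3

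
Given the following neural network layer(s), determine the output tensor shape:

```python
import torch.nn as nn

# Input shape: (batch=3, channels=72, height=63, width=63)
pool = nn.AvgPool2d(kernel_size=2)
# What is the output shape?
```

Input: (3, 72, 63, 63) -> Output: (3, 72, 31, 31)

Answer: (3, 72, 31, 31)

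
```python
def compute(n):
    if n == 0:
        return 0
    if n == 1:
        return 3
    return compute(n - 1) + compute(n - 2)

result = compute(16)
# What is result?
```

Build up from base cases: compute(0)=0, compute(1)=3, compute(2)=3, compute(3)=6, compute(4)=9, compute(5)=15, compute(6)=24, ..., compute(16)=2961

Answer: 2961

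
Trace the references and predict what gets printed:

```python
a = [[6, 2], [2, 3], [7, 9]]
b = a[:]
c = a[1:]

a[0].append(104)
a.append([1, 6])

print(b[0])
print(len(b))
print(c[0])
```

Key concept: slice with nested mutation.
Step by step:
`a = [[6, 2], [2, 3], [7, 9]]` → a = [[6, 2], [2, 3], [7, 9]]
`b = a[:]` → b = [[6, 2], [2, 3], [7, 9]]
`c = a[1:]` → c = [[2, 3], [7, 9]]
`a[0].append(104)` → a = [[6, 2, 104], [2, 3], [7, 9]]; b = [[6, 2, 104], [2, 3], [7, 9]]
`a.append([1, 6])` → a = [[6, 2, 104], [2, 3], [7, 9], [1, 6]]
`print(b[0])` → prints [6, 2, 104]
`print(len(b))` → prints 3
`print(c[0])` → prints [2, 3]

Answer:
[6, 2, 104]
3
[2, 3]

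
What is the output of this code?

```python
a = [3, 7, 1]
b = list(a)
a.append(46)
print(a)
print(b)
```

Key concept: list() constructor creates copy.
Step by step:
`a = [3, 7, 1]` → a = [3, 7, 1]
`b = list(a)` → b = [3, 7, 1]
`a.append(46)` → a = [3, 7, 1, 46]
`print(a)` → prints [3, 7, 1, 46]
`print(b)` → prints [3, 7, 1]

Answer:
[3, 7, 1, 46]
[3, 7, 1]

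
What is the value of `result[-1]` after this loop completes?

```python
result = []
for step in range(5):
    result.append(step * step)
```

Last element of squares 0 to 4
`result` takes the values: [] → [0] → [0, 1] → [0, 1, 4] → [0, 1, 4, 9] → [0, 1, 4, 9, 16]
So `result[-1]` = 16

Answer: 16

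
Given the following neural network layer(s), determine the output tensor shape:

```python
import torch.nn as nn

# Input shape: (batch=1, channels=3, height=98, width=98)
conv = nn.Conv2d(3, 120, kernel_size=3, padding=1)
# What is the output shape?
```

Input: (1, 3, 98, 98) -> Output: (1, 120, 98, 98)

Answer: (1, 120, 98, 98)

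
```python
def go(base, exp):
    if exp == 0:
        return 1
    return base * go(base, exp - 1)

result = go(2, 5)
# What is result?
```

go(2, 5) = 2 * 2 * 2 * 2 * 2 = 32

Answer: 32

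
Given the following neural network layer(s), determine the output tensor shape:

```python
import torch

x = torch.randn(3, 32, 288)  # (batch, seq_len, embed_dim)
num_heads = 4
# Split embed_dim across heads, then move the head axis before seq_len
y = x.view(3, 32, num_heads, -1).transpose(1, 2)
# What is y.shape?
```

Input: (3, 32, 288) -> head_dim = 288 // 4 = 72; after view: (3, 32, 4, 72) -> after transpose(1, 2): (3, 4, 32, 72) -> Output: (3, 4, 32, 72)

Answer: (3, 4, 32, 72)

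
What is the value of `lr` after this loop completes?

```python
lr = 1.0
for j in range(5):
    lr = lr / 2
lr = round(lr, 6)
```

Halving LR 5 times: 1 / 2^5
`lr` takes the values: 1.0 → 0.5 → 0.25 → 0.125 → 0.0625 → 0.03125

Answer: 0.03125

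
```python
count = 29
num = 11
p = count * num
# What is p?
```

Trace:
`count = 29` → count = 29
`num = 11` → num = 11
`p = count * num` → p = 319
So p = 319

Answer: 319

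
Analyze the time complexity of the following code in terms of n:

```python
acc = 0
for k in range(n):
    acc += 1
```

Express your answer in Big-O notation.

Each loop level contributes: n. Multiplying the contributions gives O(n).

Answer: O(n)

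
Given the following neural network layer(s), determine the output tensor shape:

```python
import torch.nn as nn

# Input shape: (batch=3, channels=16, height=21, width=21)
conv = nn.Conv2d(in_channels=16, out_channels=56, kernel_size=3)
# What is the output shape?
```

Input: (3, 16, 21, 21) -> Output: (3, 56, 19, 19)

Answer: (3, 56, 19, 19)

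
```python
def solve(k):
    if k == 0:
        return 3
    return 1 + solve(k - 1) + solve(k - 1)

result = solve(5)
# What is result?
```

solve(k) = 1 + 2·solve(k-1), solve(0)=3. Closed form: (3+1)·2^5 - 1 = 127.

Answer: 127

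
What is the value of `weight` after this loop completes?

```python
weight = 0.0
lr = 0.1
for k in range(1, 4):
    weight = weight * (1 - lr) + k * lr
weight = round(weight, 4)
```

Moving average with lr=0.1
`weight` takes the values: 0.0 → 0.1 → 0.29 → 0.561

Answer: 0.561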